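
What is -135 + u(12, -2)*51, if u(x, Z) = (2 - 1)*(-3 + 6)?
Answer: 18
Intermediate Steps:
u(x, Z) = 3 (u(x, Z) = 1*3 = 3)
-135 + u(12, -2)*51 = -135 + 3*51 = -135 + 153 = 18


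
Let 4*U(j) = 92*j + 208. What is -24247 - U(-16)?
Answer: -23931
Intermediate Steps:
U(j) = 52 + 23*j (U(j) = (92*j + 208)/4 = (208 + 92*j)/4 = 52 + 23*j)
-24247 - U(-16) = -24247 - (52 + 23*(-16)) = -24247 - (52 - 368) = -24247 - 1*(-316) = -24247 + 316 = -23931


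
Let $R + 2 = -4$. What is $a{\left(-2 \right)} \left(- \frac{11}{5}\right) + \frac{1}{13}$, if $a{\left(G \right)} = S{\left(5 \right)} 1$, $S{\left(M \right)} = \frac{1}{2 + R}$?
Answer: $\frac{163}{260} \approx 0.62692$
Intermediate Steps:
$R = -6$ ($R = -2 - 4 = -6$)
$S{\left(M \right)} = - \frac{1}{4}$ ($S{\left(M \right)} = \frac{1}{2 - 6} = \frac{1}{-4} = - \frac{1}{4}$)
$a{\left(G \right)} = - \frac{1}{4}$ ($a{\left(G \right)} = \left(- \frac{1}{4}\right) 1 = - \frac{1}{4}$)
$a{\left(-2 \right)} \left(- \frac{11}{5}\right) + \frac{1}{13} = - \frac{\left(-11\right) \frac{1}{5}}{4} + \frac{1}{13} = \left(- \frac{1}{4}\right) \left(- \frac{11}{5}\right) + \frac{1}{13} = \frac{11}{20} + \frac{1}{13} = \frac{163}{260}$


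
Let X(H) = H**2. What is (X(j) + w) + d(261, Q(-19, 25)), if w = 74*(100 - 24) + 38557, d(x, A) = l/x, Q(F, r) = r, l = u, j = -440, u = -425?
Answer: 62060416/261 ≈ 2.3778e+5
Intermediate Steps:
l = -425
d(x, A) = -425/x
w = 44181 (w = 74*76 + 38557 = 5624 + 38557 = 44181)
(X(j) + w) + d(261, Q(-19, 25)) = ((-440)**2 + 44181) - 425/261 = (193600 + 44181) - 425*1/261 = 237781 - 425/261 = 62060416/261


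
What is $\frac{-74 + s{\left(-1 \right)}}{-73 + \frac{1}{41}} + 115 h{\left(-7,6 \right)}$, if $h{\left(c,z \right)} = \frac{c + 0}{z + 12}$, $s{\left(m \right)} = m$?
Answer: $- \frac{1176605}{26928} \approx -43.694$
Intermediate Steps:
$h{\left(c,z \right)} = \frac{c}{12 + z}$
$\frac{-74 + s{\left(-1 \right)}}{-73 + \frac{1}{41}} + 115 h{\left(-7,6 \right)} = \frac{-74 - 1}{-73 + \frac{1}{41}} + 115 \left(- \frac{7}{12 + 6}\right) = - \frac{75}{-73 + \frac{1}{41}} + 115 \left(- \frac{7}{18}\right) = - \frac{75}{- \frac{2992}{41}} + 115 \left(\left(-7\right) \frac{1}{18}\right) = \left(-75\right) \left(- \frac{41}{2992}\right) + 115 \left(- \frac{7}{18}\right) = \frac{3075}{2992} - \frac{805}{18} = - \frac{1176605}{26928}$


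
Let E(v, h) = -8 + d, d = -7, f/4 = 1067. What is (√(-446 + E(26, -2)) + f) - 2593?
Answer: 1675 + I*√461 ≈ 1675.0 + 21.471*I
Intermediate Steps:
f = 4268 (f = 4*1067 = 4268)
E(v, h) = -15 (E(v, h) = -8 - 7 = -15)
(√(-446 + E(26, -2)) + f) - 2593 = (√(-446 - 15) + 4268) - 2593 = (√(-461) + 4268) - 2593 = (I*√461 + 4268) - 2593 = (4268 + I*√461) - 2593 = 1675 + I*√461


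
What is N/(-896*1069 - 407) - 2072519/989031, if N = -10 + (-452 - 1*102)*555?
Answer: -1681844702009/947720164161 ≈ -1.7746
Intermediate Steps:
N = -307480 (N = -10 + (-452 - 102)*555 = -10 - 554*555 = -10 - 307470 = -307480)
N/(-896*1069 - 407) - 2072519/989031 = -307480/(-896*1069 - 407) - 2072519/989031 = -307480/(-957824 - 407) - 2072519*1/989031 = -307480/(-958231) - 2072519/989031 = -307480*(-1/958231) - 2072519/989031 = 307480/958231 - 2072519/989031 = -1681844702009/947720164161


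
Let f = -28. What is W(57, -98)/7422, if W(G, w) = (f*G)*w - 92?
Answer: 78158/3711 ≈ 21.061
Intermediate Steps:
W(G, w) = -92 - 28*G*w (W(G, w) = (-28*G)*w - 92 = -28*G*w - 92 = -92 - 28*G*w)
W(57, -98)/7422 = (-92 - 28*57*(-98))/7422 = (-92 + 156408)*(1/7422) = 156316*(1/7422) = 78158/3711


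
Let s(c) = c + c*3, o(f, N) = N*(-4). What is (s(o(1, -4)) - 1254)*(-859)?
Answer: 1022210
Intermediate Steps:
o(f, N) = -4*N
s(c) = 4*c (s(c) = c + 3*c = 4*c)
(s(o(1, -4)) - 1254)*(-859) = (4*(-4*(-4)) - 1254)*(-859) = (4*16 - 1254)*(-859) = (64 - 1254)*(-859) = -1190*(-859) = 1022210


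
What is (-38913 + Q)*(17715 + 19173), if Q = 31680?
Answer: -266810904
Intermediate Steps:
(-38913 + Q)*(17715 + 19173) = (-38913 + 31680)*(17715 + 19173) = -7233*36888 = -266810904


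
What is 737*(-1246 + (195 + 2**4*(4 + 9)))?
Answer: -621291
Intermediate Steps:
737*(-1246 + (195 + 2**4*(4 + 9))) = 737*(-1246 + (195 + 16*13)) = 737*(-1246 + (195 + 208)) = 737*(-1246 + 403) = 737*(-843) = -621291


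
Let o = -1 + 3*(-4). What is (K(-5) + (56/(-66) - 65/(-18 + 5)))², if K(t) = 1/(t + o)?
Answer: 657721/39204 ≈ 16.777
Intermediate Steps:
o = -13 (o = -1 - 12 = -13)
K(t) = 1/(-13 + t) (K(t) = 1/(t - 13) = 1/(-13 + t))
(K(-5) + (56/(-66) - 65/(-18 + 5)))² = (1/(-13 - 5) + (56/(-66) - 65/(-18 + 5)))² = (1/(-18) + (56*(-1/66) - 65/(-13)))² = (-1/18 + (-28/33 - 65*(-1/13)))² = (-1/18 + (-28/33 + 5))² = (-1/18 + 137/33)² = (811/198)² = 657721/39204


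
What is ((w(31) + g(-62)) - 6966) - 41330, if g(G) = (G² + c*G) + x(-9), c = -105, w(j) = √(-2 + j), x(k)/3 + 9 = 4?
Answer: -37957 + √29 ≈ -37952.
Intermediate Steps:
x(k) = -15 (x(k) = -27 + 3*4 = -27 + 12 = -15)
g(G) = -15 + G² - 105*G (g(G) = (G² - 105*G) - 15 = -15 + G² - 105*G)
((w(31) + g(-62)) - 6966) - 41330 = ((√(-2 + 31) + (-15 + (-62)² - 105*(-62))) - 6966) - 41330 = ((√29 + (-15 + 3844 + 6510)) - 6966) - 41330 = ((√29 + 10339) - 6966) - 41330 = ((10339 + √29) - 6966) - 41330 = (3373 + √29) - 41330 = -37957 + √29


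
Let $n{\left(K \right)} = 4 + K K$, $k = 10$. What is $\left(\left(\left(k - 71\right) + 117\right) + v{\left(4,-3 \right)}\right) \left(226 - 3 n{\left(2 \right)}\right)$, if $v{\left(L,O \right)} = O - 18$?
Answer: $7070$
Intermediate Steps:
$v{\left(L,O \right)} = -18 + O$
$n{\left(K \right)} = 4 + K^{2}$
$\left(\left(\left(k - 71\right) + 117\right) + v{\left(4,-3 \right)}\right) \left(226 - 3 n{\left(2 \right)}\right) = \left(\left(\left(10 - 71\right) + 117\right) - 21\right) \left(226 - 3 \left(4 + 2^{2}\right)\right) = \left(\left(-61 + 117\right) - 21\right) \left(226 - 3 \left(4 + 4\right)\right) = \left(56 - 21\right) \left(226 - 24\right) = 35 \left(226 - 24\right) = 35 \cdot 202 = 7070$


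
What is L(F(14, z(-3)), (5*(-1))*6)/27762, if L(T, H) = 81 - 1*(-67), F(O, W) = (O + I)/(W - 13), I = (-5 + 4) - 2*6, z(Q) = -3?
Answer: 74/13881 ≈ 0.0053310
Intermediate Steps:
I = -13 (I = -1 - 12 = -13)
F(O, W) = (-13 + O)/(-13 + W) (F(O, W) = (O - 13)/(W - 13) = (-13 + O)/(-13 + W))
L(T, H) = 148 (L(T, H) = 81 + 67 = 148)
L(F(14, z(-3)), (5*(-1))*6)/27762 = 148/27762 = 148*(1/27762) = 74/13881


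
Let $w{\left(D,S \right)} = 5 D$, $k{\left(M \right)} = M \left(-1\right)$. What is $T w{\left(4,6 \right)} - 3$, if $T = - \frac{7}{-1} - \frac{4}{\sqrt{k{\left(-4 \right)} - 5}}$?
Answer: $137 + 80 i \approx 137.0 + 80.0 i$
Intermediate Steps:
$k{\left(M \right)} = - M$
$T = 7 + 4 i$ ($T = - \frac{7}{-1} - \frac{4}{\sqrt{\left(-1\right) \left(-4\right) - 5}} = \left(-7\right) \left(-1\right) - \frac{4}{\sqrt{4 - 5}} = 7 - \frac{4}{\sqrt{-1}} = 7 - \frac{4}{i} = 7 - 4 \left(- i\right) = 7 + 4 i \approx 7.0 + 4.0 i$)
$T w{\left(4,6 \right)} - 3 = \left(7 + 4 i\right) 5 \cdot 4 - 3 = \left(7 + 4 i\right) 20 - 3 = \left(140 + 80 i\right) - 3 = 137 + 80 i$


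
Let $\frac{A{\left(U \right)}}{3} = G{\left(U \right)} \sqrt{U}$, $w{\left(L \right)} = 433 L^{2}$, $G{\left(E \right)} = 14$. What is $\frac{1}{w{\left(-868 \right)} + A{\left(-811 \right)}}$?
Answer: $\frac{1664452}{542998490226883} - \frac{3 i \sqrt{811}}{7601978863176362} \approx 3.0653 \cdot 10^{-9} - 1.1238 \cdot 10^{-14} i$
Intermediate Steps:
$A{\left(U \right)} = 42 \sqrt{U}$ ($A{\left(U \right)} = 3 \cdot 14 \sqrt{U} = 42 \sqrt{U}$)
$\frac{1}{w{\left(-868 \right)} + A{\left(-811 \right)}} = \frac{1}{433 \left(-868\right)^{2} + 42 \sqrt{-811}} = \frac{1}{433 \cdot 753424 + 42 i \sqrt{811}} = \frac{1}{326232592 + 42 i \sqrt{811}}$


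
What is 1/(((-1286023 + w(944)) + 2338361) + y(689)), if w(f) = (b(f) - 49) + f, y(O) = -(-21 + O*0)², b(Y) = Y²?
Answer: 1/1943928 ≈ 5.1442e-7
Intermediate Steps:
y(O) = -441 (y(O) = -(-21 + 0)² = -1*(-21)² = -1*441 = -441)
w(f) = -49 + f + f² (w(f) = (f² - 49) + f = (-49 + f²) + f = -49 + f + f²)
1/(((-1286023 + w(944)) + 2338361) + y(689)) = 1/(((-1286023 + (-49 + 944 + 944²)) + 2338361) - 441) = 1/(((-1286023 + (-49 + 944 + 891136)) + 2338361) - 441) = 1/(((-1286023 + 892031) + 2338361) - 441) = 1/((-393992 + 2338361) - 441) = 1/(1944369 - 441) = 1/1943928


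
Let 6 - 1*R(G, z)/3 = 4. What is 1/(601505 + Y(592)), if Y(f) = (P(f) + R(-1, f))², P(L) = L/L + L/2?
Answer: 1/693314 ≈ 1.4423e-6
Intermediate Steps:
P(L) = 1 + L/2 (P(L) = 1 + L*(½) = 1 + L/2)
R(G, z) = 6 (R(G, z) = 18 - 3*4 = 18 - 12 = 6)
Y(f) = (7 + f/2)² (Y(f) = ((1 + f/2) + 6)² = (7 + f/2)²)
1/(601505 + Y(592)) = 1/(601505 + (14 + 592)²/4) = 1/(601505 + (¼)*606²) = 1/(601505 + (¼)*367236) = 1/(601505 + 91809) = 1/693314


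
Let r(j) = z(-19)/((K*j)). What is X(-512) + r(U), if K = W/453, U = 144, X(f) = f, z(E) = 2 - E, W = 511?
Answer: -597865/1168 ≈ -511.87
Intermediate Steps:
K = 511/453 ≈ 1.1280
r(j) = 1359/(73*j) (r(j) = (2 - 1*(-19))/((511*j/453)) = (2 + 19)*(453/(511*j)) = 21*(453/(511*j)) = 1359/(73*j))
X(-512) + r(U) = -512 + (1359/73)/144 = -512 + (1359/73)*(1/144) = -512 + 151/1168 = -597865/1168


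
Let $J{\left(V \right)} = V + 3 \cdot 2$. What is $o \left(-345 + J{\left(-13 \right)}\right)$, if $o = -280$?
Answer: $98560$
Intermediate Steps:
$J{\left(V \right)} = 6 + V$ ($J{\left(V \right)} = V + 6 = 6 + V$)
$o \left(-345 + J{\left(-13 \right)}\right) = - 280 \left(-345 + \left(6 - 13\right)\right) = - 280 \left(-345 - 7\right) = \left(-280\right) \left(-352\right) = 98560$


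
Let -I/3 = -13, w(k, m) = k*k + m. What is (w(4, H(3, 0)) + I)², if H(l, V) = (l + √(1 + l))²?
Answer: 6400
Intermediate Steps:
w(k, m) = m + k² (w(k, m) = k² + m = m + k²)
I = 39 (I = -3*(-13) = 39)
(w(4, H(3, 0)) + I)² = (((3 + √(1 + 3))² + 4²) + 39)² = (((3 + √4)² + 16) + 39)² = (((3 + 2)² + 16) + 39)² = ((5² + 16) + 39)² = ((25 + 16) + 39)² = (41 + 39)² = 80² = 6400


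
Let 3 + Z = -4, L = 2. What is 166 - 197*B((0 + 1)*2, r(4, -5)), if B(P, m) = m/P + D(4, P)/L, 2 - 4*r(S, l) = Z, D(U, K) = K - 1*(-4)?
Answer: -5173/8 ≈ -646.63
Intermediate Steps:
D(U, K) = 4 + K (D(U, K) = K + 4 = 4 + K)
Z = -7 (Z = -3 - 4 = -7)
r(S, l) = 9/4 (r(S, l) = 1/2 - 1/4*(-7) = 1/2 + 7/4 = 9/4)
B(P, m) = 2 + P/2 + m/P (B(P, m) = m/P + (4 + P)/2 = m/P + (4 + P)*(1/2) = m/P + (2 + P/2) = 2 + P/2 + m/P)
166 - 197*B((0 + 1)*2, r(4, -5)) = 166 - 197*(2 + ((0 + 1)*2)/2 + 9/(4*(((0 + 1)*2)))) = 166 - 197*(2 + (1*2)/2 + 9/(4*((1*2)))) = 166 - 197*(2 + (1/2)*2 + (9/4)/2) = 166 - 197*(2 + 1 + (9/4)*(1/2)) = 166 - 197*(2 + 1 + 9/8) = 166 - 197*33/8 = 166 - 6501/8 = -5173/8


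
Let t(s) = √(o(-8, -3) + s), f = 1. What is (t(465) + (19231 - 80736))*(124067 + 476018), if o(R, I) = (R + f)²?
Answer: -36908227925 + 600085*√514 ≈ -3.6895e+10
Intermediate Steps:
o(R, I) = (1 + R)² (o(R, I) = (R + 1)² = (1 + R)²)
t(s) = √(49 + s) (t(s) = √((1 - 8)² + s) = √((-7)² + s) = √(49 + s))
(t(465) + (19231 - 80736))*(124067 + 476018) = (√(49 + 465) + (19231 - 80736))*(124067 + 476018) = (√514 - 61505)*600085 = (-61505 + √514)*600085 = -36908227925 + 600085*√514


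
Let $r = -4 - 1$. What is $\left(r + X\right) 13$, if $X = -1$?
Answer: $-78$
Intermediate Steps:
$r = -5$ ($r = -4 - 1 = -5$)
$\left(r + X\right) 13 = \left(-5 - 1\right) 13 = \left(-6\right) 13 = -78$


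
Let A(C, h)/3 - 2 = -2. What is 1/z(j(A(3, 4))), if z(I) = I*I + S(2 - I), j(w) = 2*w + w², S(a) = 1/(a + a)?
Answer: 4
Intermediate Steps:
A(C, h) = 0 (A(C, h) = 6 + 3*(-2) = 6 - 6 = 0)
S(a) = 1/(2*a)
j(w) = w² + 2*w
z(I) = I² + 1/(2*(2 - I)) (z(I) = I*I + 1/(2*(2 - I)) = I² + 1/(2*(2 - I)))
1/z(j(A(3, 4))) = 1/((-1 + 2*(0*(2 + 0))²*(-2 + 0*(2 + 0)))/(2*(-2 + 0*(2 + 0)))) = 1/((-1 + 2*(0*2)²*(-2 + 0*2))/(2*(-2 + 0*2))) = 1/((-1 + 2*0²*(-2 + 0))/(2*(-2 + 0))) = 1/((½)*(-1 + 2*0*(-2))/(-2)) = 1/((½)*(-½)*(-1 + 0)) = 1/((½)*(-½)*(-1)) = 1/(¼) = 4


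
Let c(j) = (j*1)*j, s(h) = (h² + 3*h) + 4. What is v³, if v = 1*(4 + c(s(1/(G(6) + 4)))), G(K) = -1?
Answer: 14526784000/531441 ≈ 27335.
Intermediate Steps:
s(h) = 4 + h² + 3*h
c(j) = j² (c(j) = j*j = j²)
v = 2440/81 (v = 1*(4 + (4 + (1/(-1 + 4))² + 3/(-1 + 4))²) = 1*(4 + (4 + (1/3)² + 3/3)²) = 1*(4 + (4 + (⅓)² + 3*(⅓))²) = 1*(4 + (4 + ⅑ + 1)²) = 1*(4 + (46/9)²) = 1*(4 + 2116/81) = 1*(2440/81) = 2440/81 ≈ 30.123)
v³ = (2440/81)³ = 14526784000/531441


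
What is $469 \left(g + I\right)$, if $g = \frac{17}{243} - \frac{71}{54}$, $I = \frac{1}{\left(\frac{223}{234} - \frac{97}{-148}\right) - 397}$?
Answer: $- \frac{1946635705889}{3327448086} \approx -585.02$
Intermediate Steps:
$I = - \frac{17316}{6846601}$ ($I = \frac{1}{\left(223 \cdot \frac{1}{234} - - \frac{97}{148}\right) - 397} = \frac{1}{\left(\frac{223}{234} + \frac{97}{148}\right) - 397} = \frac{1}{\frac{27851}{17316} - 397} = \frac{1}{- \frac{6846601}{17316}} = - \frac{17316}{6846601} \approx -0.0025291$)
$g = - \frac{605}{486}$ ($g = 17 \cdot \frac{1}{243} - \frac{71}{54} = \frac{17}{243} - \frac{71}{54} = - \frac{605}{486} \approx -1.2449$)
$469 \left(g + I\right) = 469 \left(- \frac{605}{486} - \frac{17316}{6846601}\right) = 469 \left(- \frac{4150609181}{3327448086}\right) = - \frac{1946635705889}{3327448086}$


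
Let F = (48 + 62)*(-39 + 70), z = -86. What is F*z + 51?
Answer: -293209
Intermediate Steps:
F = 3410 (F = 110*31 = 3410)
F*z + 51 = 3410*(-86) + 51 = -293260 + 51 = -293209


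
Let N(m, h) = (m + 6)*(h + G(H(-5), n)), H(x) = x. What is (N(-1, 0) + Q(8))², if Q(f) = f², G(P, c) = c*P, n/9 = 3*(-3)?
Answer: 4363921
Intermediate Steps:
n = -81 (n = 9*(3*(-3)) = 9*(-9) = -81)
G(P, c) = P*c
N(m, h) = (6 + m)*(405 + h) (N(m, h) = (m + 6)*(h - 5*(-81)) = (6 + m)*(h + 405) = (6 + m)*(405 + h))
(N(-1, 0) + Q(8))² = ((2430 + 6*0 + 405*(-1) + 0*(-1)) + 8²)² = ((2430 + 0 - 405 + 0) + 64)² = (2025 + 64)² = 2089² = 4363921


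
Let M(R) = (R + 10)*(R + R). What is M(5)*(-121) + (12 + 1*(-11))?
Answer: -18149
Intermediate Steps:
M(R) = 2*R*(10 + R) (M(R) = (10 + R)*(2*R) = 2*R*(10 + R))
M(5)*(-121) + (12 + 1*(-11)) = (2*5*(10 + 5))*(-121) + (12 + 1*(-11)) = (2*5*15)*(-121) + (12 - 11) = 150*(-121) + 1 = -18150 + 1 = -18149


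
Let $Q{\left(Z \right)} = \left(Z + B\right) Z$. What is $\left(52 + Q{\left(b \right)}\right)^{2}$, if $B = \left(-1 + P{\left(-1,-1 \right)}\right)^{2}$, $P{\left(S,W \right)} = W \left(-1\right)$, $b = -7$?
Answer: $10201$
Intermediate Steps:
$P{\left(S,W \right)} = - W$
$B = 0$ ($B = \left(-1 - -1\right)^{2} = \left(-1 + 1\right)^{2} = 0^{2} = 0$)
$Q{\left(Z \right)} = Z^{2}$ ($Q{\left(Z \right)} = \left(Z + 0\right) Z = Z Z = Z^{2}$)
$\left(52 + Q{\left(b \right)}\right)^{2} = \left(52 + \left(-7\right)^{2}\right)^{2} = \left(52 + 49\right)^{2} = 101^{2} = 10201$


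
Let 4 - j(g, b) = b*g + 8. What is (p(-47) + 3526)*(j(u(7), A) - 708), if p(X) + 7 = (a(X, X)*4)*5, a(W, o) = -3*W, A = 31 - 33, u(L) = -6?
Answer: -4589436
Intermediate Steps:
A = -2
j(g, b) = -4 - b*g (j(g, b) = 4 - (b*g + 8) = 4 - (8 + b*g) = 4 + (-8 - b*g) = -4 - b*g)
p(X) = -7 - 60*X (p(X) = -7 + (-3*X*4)*5 = -7 - 12*X*5 = -7 - 60*X)
(p(-47) + 3526)*(j(u(7), A) - 708) = ((-7 - 60*(-47)) + 3526)*((-4 - 1*(-2)*(-6)) - 708) = ((-7 + 2820) + 3526)*((-4 - 12) - 708) = (2813 + 3526)*(-16 - 708) = 6339*(-724) = -4589436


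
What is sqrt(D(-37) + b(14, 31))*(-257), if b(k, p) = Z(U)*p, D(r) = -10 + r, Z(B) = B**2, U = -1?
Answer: -1028*I ≈ -1028.0*I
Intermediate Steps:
b(k, p) = p (b(k, p) = (-1)**2*p = 1*p = p)
sqrt(D(-37) + b(14, 31))*(-257) = sqrt((-10 - 37) + 31)*(-257) = sqrt(-47 + 31)*(-257) = sqrt(-16)*(-257) = (4*I)*(-257) = -1028*I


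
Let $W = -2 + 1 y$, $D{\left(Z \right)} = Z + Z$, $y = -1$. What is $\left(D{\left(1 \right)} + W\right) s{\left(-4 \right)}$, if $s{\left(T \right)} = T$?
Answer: $4$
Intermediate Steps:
$D{\left(Z \right)} = 2 Z$
$W = -3$ ($W = -2 + 1 \left(-1\right) = -2 - 1 = -3$)
$\left(D{\left(1 \right)} + W\right) s{\left(-4 \right)} = \left(2 \cdot 1 - 3\right) \left(-4\right) = \left(2 - 3\right) \left(-4\right) = \left(-1\right) \left(-4\right) = 4$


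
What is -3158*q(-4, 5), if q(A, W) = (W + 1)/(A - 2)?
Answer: 3158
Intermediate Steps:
q(A, W) = (1 + W)/(-2 + A)
-3158*q(-4, 5) = -3158*(1 + 5)/(-2 - 4) = -3158*6/(-6) = -(-1579)*6/3 = -3158*(-1) = 3158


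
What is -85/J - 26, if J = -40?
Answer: -191/8 ≈ -23.875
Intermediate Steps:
-85/J - 26 = -85/(-40) - 26 = -1/40*(-85) - 26 = 17/8 - 26 = -191/8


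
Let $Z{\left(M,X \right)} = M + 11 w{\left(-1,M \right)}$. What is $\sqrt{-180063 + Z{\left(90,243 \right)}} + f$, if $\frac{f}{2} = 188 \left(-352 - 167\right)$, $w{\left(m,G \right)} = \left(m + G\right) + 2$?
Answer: $-195144 + 2 i \sqrt{44743} \approx -1.9514 \cdot 10^{5} + 423.05 i$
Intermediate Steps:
$w{\left(m,G \right)} = 2 + G + m$ ($w{\left(m,G \right)} = \left(G + m\right) + 2 = 2 + G + m$)
$f = -195144$ ($f = 2 \cdot 188 \left(-352 - 167\right) = 2 \cdot 188 \left(-519\right) = 2 \left(-97572\right) = -195144$)
$Z{\left(M,X \right)} = 11 + 12 M$ ($Z{\left(M,X \right)} = M + 11 \left(2 + M - 1\right) = M + 11 \left(1 + M\right) = M + \left(11 + 11 M\right) = 11 + 12 M$)
$\sqrt{-180063 + Z{\left(90,243 \right)}} + f = \sqrt{-180063 + \left(11 + 12 \cdot 90\right)} - 195144 = \sqrt{-180063 + \left(11 + 1080\right)} - 195144 = \sqrt{-180063 + 1091} - 195144 = \sqrt{-178972} - 195144 = 2 i \sqrt{44743} - 195144 = -195144 + 2 i \sqrt{44743}$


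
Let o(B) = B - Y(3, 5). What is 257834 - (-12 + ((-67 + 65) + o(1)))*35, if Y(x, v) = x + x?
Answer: 258499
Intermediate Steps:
Y(x, v) = 2*x
o(B) = -6 + B (o(B) = B - 2*3 = B - 1*6 = B - 6 = -6 + B)
257834 - (-12 + ((-67 + 65) + o(1)))*35 = 257834 - (-12 + ((-67 + 65) + (-6 + 1)))*35 = 257834 - (-12 + (-2 - 5))*35 = 257834 - (-12 - 7)*35 = 257834 - (-19)*35 = 257834 - 1*(-665) = 257834 + 665 = 258499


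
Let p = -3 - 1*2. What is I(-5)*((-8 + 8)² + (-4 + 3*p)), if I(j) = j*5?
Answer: 475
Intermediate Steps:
I(j) = 5*j
p = -5 (p = -3 - 2 = -5)
I(-5)*((-8 + 8)² + (-4 + 3*p)) = (5*(-5))*((-8 + 8)² + (-4 + 3*(-5))) = -25*(0² + (-4 - 15)) = -25*(0 - 19) = -25*(-19) = 475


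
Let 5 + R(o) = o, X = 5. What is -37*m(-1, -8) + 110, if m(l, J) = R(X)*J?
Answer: 110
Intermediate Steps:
R(o) = -5 + o
m(l, J) = 0 (m(l, J) = (-5 + 5)*J = 0*J = 0)
-37*m(-1, -8) + 110 = -37*0 + 110 = 0 + 110 = 110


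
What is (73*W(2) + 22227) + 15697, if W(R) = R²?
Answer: 38216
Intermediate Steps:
(73*W(2) + 22227) + 15697 = (73*2² + 22227) + 15697 = (73*4 + 22227) + 15697 = (292 + 22227) + 15697 = 22519 + 15697 = 38216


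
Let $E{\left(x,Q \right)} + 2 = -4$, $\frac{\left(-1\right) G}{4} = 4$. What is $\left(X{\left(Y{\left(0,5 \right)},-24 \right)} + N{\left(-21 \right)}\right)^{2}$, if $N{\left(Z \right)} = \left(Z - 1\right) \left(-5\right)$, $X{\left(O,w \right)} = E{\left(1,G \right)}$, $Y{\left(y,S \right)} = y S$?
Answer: $10816$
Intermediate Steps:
$G = -16$ ($G = \left(-4\right) 4 = -16$)
$E{\left(x,Q \right)} = -6$ ($E{\left(x,Q \right)} = -2 - 4 = -6$)
$Y{\left(y,S \right)} = S y$
$X{\left(O,w \right)} = -6$
$N{\left(Z \right)} = 5 - 5 Z$ ($N{\left(Z \right)} = \left(-1 + Z\right) \left(-5\right) = 5 - 5 Z$)
$\left(X{\left(Y{\left(0,5 \right)},-24 \right)} + N{\left(-21 \right)}\right)^{2} = \left(-6 + \left(5 - -105\right)\right)^{2} = \left(-6 + \left(5 + 105\right)\right)^{2} = \left(-6 + 110\right)^{2} = 104^{2} = 10816$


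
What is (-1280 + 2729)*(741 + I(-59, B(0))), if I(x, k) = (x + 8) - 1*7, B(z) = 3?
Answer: 989667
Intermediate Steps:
I(x, k) = 1 + x (I(x, k) = (8 + x) - 7 = 1 + x)
(-1280 + 2729)*(741 + I(-59, B(0))) = (-1280 + 2729)*(741 + (1 - 59)) = 1449*(741 - 58) = 1449*683 = 989667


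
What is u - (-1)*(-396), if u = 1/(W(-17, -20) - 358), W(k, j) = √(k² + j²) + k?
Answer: -55415031/139936 - √689/139936 ≈ -396.00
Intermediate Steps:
W(k, j) = k + √(j² + k²) (W(k, j) = √(j² + k²) + k = k + √(j² + k²))
u = 1/(-375 + √689) (u = 1/((-17 + √((-20)² + (-17)²)) - 358) = 1/((-17 + √(400 + 289)) - 358) = 1/((-17 + √689) - 358) = 1/(-375 + √689) ≈ -0.0028674)
u - (-1)*(-396) = (-375/139936 - √689/139936) - (-1)*(-396) = (-375/139936 - √689/139936) - 1*396 = (-375/139936 - √689/139936) - 396 = -55415031/139936 - √689/139936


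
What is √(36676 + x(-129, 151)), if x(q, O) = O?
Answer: √36827 ≈ 191.90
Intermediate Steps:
√(36676 + x(-129, 151)) = √(36676 + 151) = √36827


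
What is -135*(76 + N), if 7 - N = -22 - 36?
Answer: -19035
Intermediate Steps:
N = 65 (N = 7 - (-22 - 36) = 7 - 1*(-58) = 7 + 58 = 65)
-135*(76 + N) = -135*(76 + 65) = -135*141 = -19035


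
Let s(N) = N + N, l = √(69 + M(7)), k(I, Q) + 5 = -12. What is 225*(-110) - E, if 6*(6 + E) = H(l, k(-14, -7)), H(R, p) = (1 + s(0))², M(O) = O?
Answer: -148465/6 ≈ -24744.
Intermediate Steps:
k(I, Q) = -17 (k(I, Q) = -5 - 12 = -17)
l = 2*√19 (l = √(69 + 7) = √76 = 2*√19 ≈ 8.7178)
s(N) = 2*N
H(R, p) = 1 (H(R, p) = (1 + 2*0)² = (1 + 0)² = 1² = 1)
E = -35/6 (E = -6 + (⅙)*1 = -6 + ⅙ = -35/6 ≈ -5.8333)
225*(-110) - E = 225*(-110) - 1*(-35/6) = -24750 + 35/6 = -148465/6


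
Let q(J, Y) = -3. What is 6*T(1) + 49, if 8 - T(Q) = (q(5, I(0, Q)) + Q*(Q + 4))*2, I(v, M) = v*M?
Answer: 73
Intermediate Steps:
I(v, M) = M*v
T(Q) = 14 - 2*Q*(4 + Q) (T(Q) = 8 - (-3 + Q*(Q + 4))*2 = 8 - (-3 + Q*(4 + Q))*2 = 8 - (-6 + 2*Q*(4 + Q)) = 8 + (6 - 2*Q*(4 + Q)) = 14 - 2*Q*(4 + Q))
6*T(1) + 49 = 6*(14 - 8*1 - 2*1²) + 49 = 6*(14 - 8 - 2*1) + 49 = 6*(14 - 8 - 2) + 49 = 6*4 + 49 = 24 + 49 = 73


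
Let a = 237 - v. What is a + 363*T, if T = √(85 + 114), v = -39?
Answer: 276 + 363*√199 ≈ 5396.7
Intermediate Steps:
T = √199 ≈ 14.107
a = 276 (a = 237 - 1*(-39) = 237 + 39 = 276)
a + 363*T = 276 + 363*√199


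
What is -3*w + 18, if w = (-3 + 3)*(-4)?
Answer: 18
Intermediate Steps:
w = 0 (w = 0*(-4) = 0)
-3*w + 18 = -3*0 + 18 = 0 + 18 = 18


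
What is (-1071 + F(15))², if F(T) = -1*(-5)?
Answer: 1136356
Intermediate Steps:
F(T) = 5
(-1071 + F(15))² = (-1071 + 5)² = (-1066)² = 1136356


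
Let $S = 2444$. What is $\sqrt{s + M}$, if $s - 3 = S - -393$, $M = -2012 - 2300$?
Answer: $8 i \sqrt{23} \approx 38.367 i$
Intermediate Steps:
$M = -4312$
$s = 2840$ ($s = 3 + \left(2444 - -393\right) = 3 + \left(2444 + 393\right) = 3 + 2837 = 2840$)
$\sqrt{s + M} = \sqrt{2840 - 4312} = \sqrt{-1472} = 8 i \sqrt{23}$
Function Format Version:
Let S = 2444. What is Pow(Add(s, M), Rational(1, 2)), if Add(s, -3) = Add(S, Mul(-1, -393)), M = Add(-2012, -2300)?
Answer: Mul(8, I, Pow(23, Rational(1, 2))) ≈ Mul(38.367, I)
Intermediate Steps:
M = -4312
s = 2840 (s = Add(3, Add(2444, Mul(-1, -393))) = Add(3, Add(2444, 393)) = Add(3, 2837) = 2840)
Pow(Add(s, M), Rational(1, 2)) = Pow(Add(2840, -4312), Rational(1, 2)) = Pow(-1472, Rational(1, 2)) = Mul(8, I, Pow(23, Rational(1, 2)))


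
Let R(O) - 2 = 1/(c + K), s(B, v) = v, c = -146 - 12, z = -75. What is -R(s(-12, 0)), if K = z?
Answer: -465/233 ≈ -1.9957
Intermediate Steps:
c = -158
K = -75
R(O) = 465/233 (R(O) = 2 + 1/(-158 - 75) = 2 + 1/(-233) = 2 - 1/233 = 465/233)
-R(s(-12, 0)) = -1*465/233 = -465/233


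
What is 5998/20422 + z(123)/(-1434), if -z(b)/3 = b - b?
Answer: 2999/10211 ≈ 0.29370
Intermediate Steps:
z(b) = 0 (z(b) = -3*(b - b) = -3*0 = 0)
5998/20422 + z(123)/(-1434) = 5998/20422 + 0/(-1434) = 5998*(1/20422) + 0*(-1/1434) = 2999/10211 + 0 = 2999/10211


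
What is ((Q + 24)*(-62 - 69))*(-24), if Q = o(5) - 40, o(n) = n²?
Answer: 28296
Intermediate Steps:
Q = -15 (Q = 5² - 40 = 25 - 40 = -15)
((Q + 24)*(-62 - 69))*(-24) = ((-15 + 24)*(-62 - 69))*(-24) = (9*(-131))*(-24) = -1179*(-24) = 28296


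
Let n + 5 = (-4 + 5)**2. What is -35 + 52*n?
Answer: -243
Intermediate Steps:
n = -4 (n = -5 + (-4 + 5)**2 = -5 + 1**2 = -5 + 1 = -4)
-35 + 52*n = -35 + 52*(-4) = -35 - 208 = -243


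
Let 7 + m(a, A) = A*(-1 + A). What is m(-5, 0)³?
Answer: -343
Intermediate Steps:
m(a, A) = -7 + A*(-1 + A)
m(-5, 0)³ = (-7 + 0² - 1*0)³ = (-7 + 0 + 0)³ = (-7)³ = -343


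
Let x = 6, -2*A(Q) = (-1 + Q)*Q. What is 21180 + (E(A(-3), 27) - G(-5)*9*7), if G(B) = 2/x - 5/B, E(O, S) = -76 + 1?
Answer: 21021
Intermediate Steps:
A(Q) = -Q*(-1 + Q)/2 (A(Q) = -(-1 + Q)*Q/2 = -Q*(-1 + Q)/2)
E(O, S) = -75
G(B) = 1/3 - 5/B (G(B) = 2/6 - 5/B = 2*(1/6) - 5/B = 1/3 - 5/B)
21180 + (E(A(-3), 27) - G(-5)*9*7) = 21180 + (-75 - ((1/3)*(-15 - 5)/(-5))*9*7) = 21180 + (-75 - ((1/3)*(-1/5)*(-20))*9*7) = 21180 + (-75 - (4/3)*9*7) = 21180 + (-75 - 12*7) = 21180 + (-75 - 1*84) = 21180 + (-75 - 84) = 21180 - 159 = 21021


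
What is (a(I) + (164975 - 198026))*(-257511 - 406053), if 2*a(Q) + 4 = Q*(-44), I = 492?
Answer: 29115197628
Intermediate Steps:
a(Q) = -2 - 22*Q (a(Q) = -2 + (Q*(-44))/2 = -2 + (-44*Q)/2 = -2 - 22*Q)
(a(I) + (164975 - 198026))*(-257511 - 406053) = ((-2 - 22*492) + (164975 - 198026))*(-257511 - 406053) = ((-2 - 10824) - 33051)*(-663564) = (-10826 - 33051)*(-663564) = -43877*(-663564) = 29115197628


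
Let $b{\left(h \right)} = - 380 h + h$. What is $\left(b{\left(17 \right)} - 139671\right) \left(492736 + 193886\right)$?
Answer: $-100325086908$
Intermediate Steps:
$b{\left(h \right)} = - 379 h$
$\left(b{\left(17 \right)} - 139671\right) \left(492736 + 193886\right) = \left(\left(-379\right) 17 - 139671\right) \left(492736 + 193886\right) = \left(-6443 - 139671\right) 686622 = \left(-146114\right) 686622 = -100325086908$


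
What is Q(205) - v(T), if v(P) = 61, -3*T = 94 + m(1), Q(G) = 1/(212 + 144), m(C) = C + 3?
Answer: -21715/356 ≈ -60.997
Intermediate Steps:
m(C) = 3 + C
Q(G) = 1/356
T = -98/3 (T = -(94 + (3 + 1))/3 = -(94 + 4)/3 = -⅓*98 = -98/3 ≈ -32.667)
Q(205) - v(T) = 1/356 - 1*61 = 1/356 - 61 = -21715/356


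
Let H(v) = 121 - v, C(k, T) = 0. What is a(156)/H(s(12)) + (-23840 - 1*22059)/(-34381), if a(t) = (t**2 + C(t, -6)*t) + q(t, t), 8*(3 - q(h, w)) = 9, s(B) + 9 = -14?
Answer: 2248986497/13202304 ≈ 170.35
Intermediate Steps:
s(B) = -23 (s(B) = -9 - 14 = -23)
q(h, w) = 15/8 (q(h, w) = 3 - 1/8*9 = 3 - 9/8 = 15/8)
a(t) = 15/8 + t**2 (a(t) = (t**2 + 0*t) + 15/8 = (t**2 + 0) + 15/8 = t**2 + 15/8 = 15/8 + t**2)
a(156)/H(s(12)) + (-23840 - 1*22059)/(-34381) = (15/8 + 156**2)/(121 - 1*(-23)) + (-23840 - 1*22059)/(-34381) = (15/8 + 24336)/(121 + 23) + (-23840 - 22059)*(-1/34381) = (194703/8)/144 - 45899*(-1/34381) = (194703/8)*(1/144) + 45899/34381 = 64901/384 + 45899/34381 = 2248986497/13202304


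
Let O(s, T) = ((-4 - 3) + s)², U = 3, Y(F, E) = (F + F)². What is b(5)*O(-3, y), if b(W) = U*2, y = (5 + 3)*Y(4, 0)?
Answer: 600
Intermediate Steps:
Y(F, E) = 4*F² (Y(F, E) = (2*F)² = 4*F²)
y = 512 (y = (5 + 3)*(4*4²) = 8*(4*16) = 8*64 = 512)
b(W) = 6 (b(W) = 3*2 = 6)
O(s, T) = (-7 + s)²
b(5)*O(-3, y) = 6*(-7 - 3)² = 6*(-10)² = 6*100 = 600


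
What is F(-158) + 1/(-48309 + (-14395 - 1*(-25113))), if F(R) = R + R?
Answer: -11878757/37591 ≈ -316.00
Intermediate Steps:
F(R) = 2*R
F(-158) + 1/(-48309 + (-14395 - 1*(-25113))) = 2*(-158) + 1/(-48309 + (-14395 - 1*(-25113))) = -316 + 1/(-48309 + (-14395 + 25113)) = -316 + 1/(-48309 + 10718) = -316 + 1/(-37591) = -316 - 1/37591 = -11878757/37591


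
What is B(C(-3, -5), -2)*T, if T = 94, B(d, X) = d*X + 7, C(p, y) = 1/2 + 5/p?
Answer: 2632/3 ≈ 877.33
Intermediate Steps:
C(p, y) = ½ + 5/p (C(p, y) = 1*(½) + 5/p = ½ + 5/p)
B(d, X) = 7 + X*d (B(d, X) = X*d + 7 = 7 + X*d)
B(C(-3, -5), -2)*T = (7 - (10 - 3)/(-3))*94 = (7 - (-1)*7/3)*94 = (7 - 2*(-7/6))*94 = (7 + 7/3)*94 = (28/3)*94 = 2632/3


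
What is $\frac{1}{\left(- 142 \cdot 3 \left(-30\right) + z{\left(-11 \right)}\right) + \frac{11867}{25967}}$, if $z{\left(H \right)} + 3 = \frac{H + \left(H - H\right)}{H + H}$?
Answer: $\frac{51934}{663610419} \approx 7.826 \cdot 10^{-5}$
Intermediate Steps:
$z{\left(H \right)} = - \frac{5}{2}$ ($z{\left(H \right)} = -3 + \frac{H + \left(H - H\right)}{H + H} = -3 + \frac{H + 0}{2 H} = -3 + H \frac{1}{2 H} = -3 + \frac{1}{2} = - \frac{5}{2}$)
$\frac{1}{\left(- 142 \cdot 3 \left(-30\right) + z{\left(-11 \right)}\right) + \frac{11867}{25967}} = \frac{1}{\left(- 142 \cdot 3 \left(-30\right) - \frac{5}{2}\right) + \frac{11867}{25967}} = \frac{1}{\left(\left(-142\right) \left(-90\right) - \frac{5}{2}\right) + 11867 \cdot \frac{1}{25967}} = \frac{1}{\left(12780 - \frac{5}{2}\right) + \frac{11867}{25967}} = \frac{1}{\frac{25555}{2} + \frac{11867}{25967}} = \frac{1}{\frac{663610419}{51934}} = \frac{51934}{663610419}$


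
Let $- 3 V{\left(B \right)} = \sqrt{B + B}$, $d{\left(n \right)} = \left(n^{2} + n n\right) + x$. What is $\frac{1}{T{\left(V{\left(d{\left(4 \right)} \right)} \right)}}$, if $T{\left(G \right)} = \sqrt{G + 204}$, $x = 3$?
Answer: $\frac{\sqrt{3}}{\sqrt{612 - \sqrt{70}}} \approx 0.070498$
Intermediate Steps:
$d{\left(n \right)} = 3 + 2 n^{2}$ ($d{\left(n \right)} = \left(n^{2} + n n\right) + 3 = \left(n^{2} + n^{2}\right) + 3 = 2 n^{2} + 3 = 3 + 2 n^{2}$)
$V{\left(B \right)} = - \frac{\sqrt{2} \sqrt{B}}{3}$ ($V{\left(B \right)} = - \frac{\sqrt{B + B}}{3} = - \frac{\sqrt{2 B}}{3} = - \frac{\sqrt{2} \sqrt{B}}{3}$)
$T{\left(G \right)} = \sqrt{204 + G}$
$\frac{1}{T{\left(V{\left(d{\left(4 \right)} \right)} \right)}} = \frac{1}{\sqrt{204 - \frac{\sqrt{2} \sqrt{3 + 2 \cdot 4^{2}}}{3}}} = \frac{1}{\sqrt{204 - \frac{\sqrt{2} \sqrt{3 + 2 \cdot 16}}{3}}} = \frac{1}{\sqrt{204 - \frac{\sqrt{2} \sqrt{3 + 32}}{3}}} = \frac{1}{\sqrt{204 - \frac{\sqrt{2} \sqrt{35}}{3}}} = \frac{1}{\sqrt{204 - \frac{\sqrt{70}}{3}}}$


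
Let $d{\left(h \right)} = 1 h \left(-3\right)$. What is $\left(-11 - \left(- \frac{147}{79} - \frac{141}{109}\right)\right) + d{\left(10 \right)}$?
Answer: $- \frac{325889}{8611} \approx -37.846$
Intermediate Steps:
$d{\left(h \right)} = - 3 h$ ($d{\left(h \right)} = h \left(-3\right) = - 3 h$)
$\left(-11 - \left(- \frac{147}{79} - \frac{141}{109}\right)\right) + d{\left(10 \right)} = \left(-11 - \left(- \frac{147}{79} - \frac{141}{109}\right)\right) - 30 = \left(-11 - - \frac{27162}{8611}\right) - 30 = \left(-11 + \left(\frac{147}{79} + \frac{141}{109}\right)\right) - 30 = \left(-11 + \frac{27162}{8611}\right) - 30 = - \frac{67559}{8611} - 30 = - \frac{325889}{8611}$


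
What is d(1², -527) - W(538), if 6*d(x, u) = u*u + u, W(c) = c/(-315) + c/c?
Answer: 14553328/315 ≈ 46201.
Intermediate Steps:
W(c) = 1 - c/315 (W(c) = c*(-1/315) + 1 = -c/315 + 1 = 1 - c/315)
d(x, u) = u/6 + u²/6 (d(x, u) = (u*u + u)/6 = (u² + u)/6 = (u + u²)/6 = u/6 + u²/6)
d(1², -527) - W(538) = (⅙)*(-527)*(1 - 527) - (1 - 1/315*538) = (⅙)*(-527)*(-526) - (1 - 538/315) = 138601/3 - 1*(-223/315) = 138601/3 + 223/315 = 14553328/315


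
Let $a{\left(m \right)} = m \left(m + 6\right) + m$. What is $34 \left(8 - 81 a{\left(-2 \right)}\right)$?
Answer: $27812$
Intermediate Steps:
$a{\left(m \right)} = m + m \left(6 + m\right)$ ($a{\left(m \right)} = m \left(6 + m\right) + m = m + m \left(6 + m\right)$)
$34 \left(8 - 81 a{\left(-2 \right)}\right) = 34 \left(8 - 81 \left(- 2 \left(7 - 2\right)\right)\right) = 34 \left(8 - 81 \left(\left(-2\right) 5\right)\right) = 34 \left(8 - -810\right) = 34 \left(8 + 810\right) = 34 \cdot 818 = 27812$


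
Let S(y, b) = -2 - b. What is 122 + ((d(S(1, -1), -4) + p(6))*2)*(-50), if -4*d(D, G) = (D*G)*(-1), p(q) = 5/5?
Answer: -78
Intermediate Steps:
p(q) = 1 (p(q) = 5*(1/5) = 1)
d(D, G) = D*G/4 (d(D, G) = -D*G*(-1)/4 = -(-1)*D*G/4 = D*G/4)
122 + ((d(S(1, -1), -4) + p(6))*2)*(-50) = 122 + (((1/4)*(-2 - 1*(-1))*(-4) + 1)*2)*(-50) = 122 + (((1/4)*(-2 + 1)*(-4) + 1)*2)*(-50) = 122 + (((1/4)*(-1)*(-4) + 1)*2)*(-50) = 122 + ((1 + 1)*2)*(-50) = 122 + (2*2)*(-50) = 122 + 4*(-50) = 122 - 200 = -78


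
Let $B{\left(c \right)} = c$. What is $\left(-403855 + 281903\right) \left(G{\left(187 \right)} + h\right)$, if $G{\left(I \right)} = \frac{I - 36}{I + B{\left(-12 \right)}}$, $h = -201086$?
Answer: $\frac{4291478562848}{175} \approx 2.4523 \cdot 10^{10}$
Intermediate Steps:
$G{\left(I \right)} = \frac{-36 + I}{-12 + I}$ ($G{\left(I \right)} = \frac{I - 36}{I - 12} = \frac{-36 + I}{-12 + I}$)
$\left(-403855 + 281903\right) \left(G{\left(187 \right)} + h\right) = \left(-403855 + 281903\right) \left(\frac{-36 + 187}{-12 + 187} - 201086\right) = - 121952 \left(\frac{1}{175} \cdot 151 - 201086\right) = - 121952 \left(\frac{151}{175} - 201086\right) = \left(-121952\right) \left(- \frac{35189899}{175}\right) = \frac{4291478562848}{175}$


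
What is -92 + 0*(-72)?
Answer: -92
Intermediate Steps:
-92 + 0*(-72) = -92 + 0 = -92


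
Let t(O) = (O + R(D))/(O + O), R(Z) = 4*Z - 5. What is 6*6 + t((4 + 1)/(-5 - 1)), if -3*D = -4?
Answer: 363/10 ≈ 36.300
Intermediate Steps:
D = 4/3 (D = -⅓*(-4) = 4/3 ≈ 1.3333)
R(Z) = -5 + 4*Z
t(O) = (⅓ + O)/(2*O) (t(O) = (O + (-5 + 4*(4/3)))/(O + O) = (O + (-5 + 16/3))/((2*O)) = (O + ⅓)*(1/(2*O)) = (⅓ + O)*(1/(2*O)) = (⅓ + O)/(2*O))
6*6 + t((4 + 1)/(-5 - 1)) = 6*6 + (1 + 3*((4 + 1)/(-5 - 1)))/(6*(((4 + 1)/(-5 - 1)))) = 36 + (1 + 3*(5/(-6)))/(6*((5/(-6)))) = 36 + (1 + 3*(5*(-⅙)))/(6*((5*(-⅙)))) = 36 + (1 + 3*(-⅚))/(6*(-⅚)) = 36 + (⅙)*(-6/5)*(1 - 5/2) = 36 + (⅙)*(-6/5)*(-3/2) = 36 + 3/10 = 363/10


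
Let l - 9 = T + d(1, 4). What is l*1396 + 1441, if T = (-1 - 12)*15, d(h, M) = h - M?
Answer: -262403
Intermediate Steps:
T = -195 (T = -13*15 = -195)
l = -189 (l = 9 + (-195 + (1 - 1*4)) = 9 + (-195 + (1 - 4)) = 9 + (-195 - 3) = 9 - 198 = -189)
l*1396 + 1441 = -189*1396 + 1441 = -263844 + 1441 = -262403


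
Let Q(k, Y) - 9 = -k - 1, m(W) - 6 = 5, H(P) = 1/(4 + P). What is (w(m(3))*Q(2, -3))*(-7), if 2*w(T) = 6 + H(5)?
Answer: -385/3 ≈ -128.33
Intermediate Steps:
m(W) = 11 (m(W) = 6 + 5 = 11)
Q(k, Y) = 8 - k (Q(k, Y) = 9 + (-k - 1) = 9 + (-1 - k) = 8 - k)
w(T) = 55/18 (w(T) = (6 + 1/(4 + 5))/2 = (6 + 1/9)/2 = (1/2)*(55/9) = 55/18)
(w(m(3))*Q(2, -3))*(-7) = (55*(8 - 1*2)/18)*(-7) = (55*(8 - 2)/18)*(-7) = ((55/18)*6)*(-7) = (55/3)*(-7) = -385/3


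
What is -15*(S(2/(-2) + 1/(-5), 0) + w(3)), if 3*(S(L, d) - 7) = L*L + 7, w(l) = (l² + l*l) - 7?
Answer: -1561/5 ≈ -312.20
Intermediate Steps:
w(l) = -7 + 2*l² (w(l) = (l² + l²) - 7 = 2*l² - 7 = -7 + 2*l²)
S(L, d) = 28/3 + L²/3 (S(L, d) = 7 + (L*L + 7)/3 = 7 + (L² + 7)/3 = 7 + (7 + L²)/3 = 7 + (7/3 + L²/3) = 28/3 + L²/3)
-15*(S(2/(-2) + 1/(-5), 0) + w(3)) = -15*((28/3 + (2/(-2) + 1/(-5))²/3) + (-7 + 2*3²)) = -15*((28/3 + (2*(-½) + 1*(-⅕))²/3) + (-7 + 2*9)) = -15*((28/3 + (-1 - ⅕)²/3) + (-7 + 18)) = -15*((28/3 + (-6/5)²/3) + 11) = -15*((28/3 + (⅓)*(36/25)) + 11) = -15*((28/3 + 12/25) + 11) = -15*(736/75 + 11) = -15*1561/75 = -1561/5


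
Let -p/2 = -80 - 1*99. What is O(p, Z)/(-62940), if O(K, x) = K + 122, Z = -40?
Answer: -8/1049 ≈ -0.0076263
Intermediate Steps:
p = 358 (p = -2*(-80 - 1*99) = -2*(-80 - 99) = -2*(-179) = 358)
O(K, x) = 122 + K
O(p, Z)/(-62940) = (122 + 358)/(-62940) = 480*(-1/62940) = -8/1049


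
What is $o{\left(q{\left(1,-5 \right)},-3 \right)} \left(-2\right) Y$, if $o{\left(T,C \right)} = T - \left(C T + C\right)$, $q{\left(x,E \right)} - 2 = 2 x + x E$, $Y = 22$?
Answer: $44$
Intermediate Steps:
$q{\left(x,E \right)} = 2 + 2 x + E x$ ($q{\left(x,E \right)} = 2 + \left(2 x + x E\right) = 2 + \left(2 x + E x\right) = 2 + 2 x + E x$)
$o{\left(T,C \right)} = T - C - C T$ ($o{\left(T,C \right)} = T - \left(C + C T\right) = T - C - C T$)
$o{\left(q{\left(1,-5 \right)},-3 \right)} \left(-2\right) Y = \left(\left(2 + 2 \cdot 1 - 5\right) - -3 - - 3 \left(2 + 2 \cdot 1 - 5\right)\right) \left(-2\right) 22 = \left(\left(2 + 2 - 5\right) + 3 - - 3 \left(2 + 2 - 5\right)\right) \left(-2\right) 22 = \left(-1 + 3 - \left(-3\right) \left(-1\right)\right) \left(-2\right) 22 = \left(-1 + 3 - 3\right) \left(-2\right) 22 = \left(-1\right) \left(-2\right) 22 = 2 \cdot 22 = 44$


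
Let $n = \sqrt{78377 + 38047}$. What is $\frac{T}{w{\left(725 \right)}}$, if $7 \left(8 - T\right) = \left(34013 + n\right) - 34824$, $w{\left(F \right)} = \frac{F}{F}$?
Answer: $\frac{867}{7} - 6 \sqrt{66} \approx 75.113$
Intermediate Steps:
$w{\left(F \right)} = 1$
$n = 42 \sqrt{66}$ ($n = \sqrt{116424} = 42 \sqrt{66} \approx 341.21$)
$T = \frac{867}{7} - 6 \sqrt{66}$ ($T = 8 - \frac{\left(34013 + 42 \sqrt{66}\right) - 34824}{7} = 8 - \frac{-811 + 42 \sqrt{66}}{7} = 8 + \left(\frac{811}{7} - 6 \sqrt{66}\right) = \frac{867}{7} - 6 \sqrt{66} \approx 75.113$)
$\frac{T}{w{\left(725 \right)}} = \frac{\frac{867}{7} - 6 \sqrt{66}}{1} = \left(\frac{867}{7} - 6 \sqrt{66}\right) 1 = \frac{867}{7} - 6 \sqrt{66}$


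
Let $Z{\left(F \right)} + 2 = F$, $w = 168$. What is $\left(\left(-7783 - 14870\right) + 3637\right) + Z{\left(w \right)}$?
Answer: $-18850$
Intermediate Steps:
$Z{\left(F \right)} = -2 + F$
$\left(\left(-7783 - 14870\right) + 3637\right) + Z{\left(w \right)} = \left(\left(-7783 - 14870\right) + 3637\right) + \left(-2 + 168\right) = \left(-22653 + 3637\right) + 166 = -19016 + 166 = -18850$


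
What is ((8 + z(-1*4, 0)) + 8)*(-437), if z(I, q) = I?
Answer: -5244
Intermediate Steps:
((8 + z(-1*4, 0)) + 8)*(-437) = ((8 - 1*4) + 8)*(-437) = ((8 - 4) + 8)*(-437) = (4 + 8)*(-437) = 12*(-437) = -5244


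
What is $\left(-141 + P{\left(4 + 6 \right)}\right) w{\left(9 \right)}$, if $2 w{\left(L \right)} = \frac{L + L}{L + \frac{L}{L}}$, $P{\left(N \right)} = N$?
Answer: $- \frac{1179}{10} \approx -117.9$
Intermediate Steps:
$w{\left(L \right)} = \frac{L}{1 + L}$ ($w{\left(L \right)} = \frac{\left(L + L\right) \frac{1}{L + \frac{L}{L}}}{2} = \frac{2 L \frac{1}{L + 1}}{2} = \frac{2 L \frac{1}{1 + L}}{2} = \frac{L}{1 + L}$)
$\left(-141 + P{\left(4 + 6 \right)}\right) w{\left(9 \right)} = \left(-141 + \left(4 + 6\right)\right) \frac{9}{1 + 9} = \left(-141 + 10\right) \frac{9}{10} = - 131 \cdot 9 \cdot \frac{1}{10} = \left(-131\right) \frac{9}{10} = - \frac{1179}{10}$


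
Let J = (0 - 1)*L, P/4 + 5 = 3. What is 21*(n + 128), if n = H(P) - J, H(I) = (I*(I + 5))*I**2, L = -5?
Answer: 34839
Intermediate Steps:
P = -8 (P = -20 + 4*3 = -20 + 12 = -8)
J = 5 (J = (0 - 1)*(-5) = -1*(-5) = 5)
H(I) = I**3*(5 + I) (H(I) = (I*(5 + I))*I**2 = I**3*(5 + I))
n = 1531 (n = (-8)**3*(5 - 8) - 1*5 = -512*(-3) - 5 = 1536 - 5 = 1531)
21*(n + 128) = 21*(1531 + 128) = 21*1659 = 34839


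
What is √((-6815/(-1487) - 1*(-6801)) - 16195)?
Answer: I*√20761587681/1487 ≈ 96.899*I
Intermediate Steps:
√((-6815/(-1487) - 1*(-6801)) - 16195) = √((-6815*(-1/1487) + 6801) - 16195) = √((6815/1487 + 6801) - 16195) = √(10119902/1487 - 16195) = √(-13962063/1487) = I*√20761587681/1487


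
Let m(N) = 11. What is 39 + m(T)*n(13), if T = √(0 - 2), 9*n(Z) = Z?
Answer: 494/9 ≈ 54.889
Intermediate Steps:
n(Z) = Z/9
T = I*√2 (T = √(-2) = I*√2 ≈ 1.4142*I)
39 + m(T)*n(13) = 39 + 11*((⅑)*13) = 39 + 11*(13/9) = 39 + 143/9 = 494/9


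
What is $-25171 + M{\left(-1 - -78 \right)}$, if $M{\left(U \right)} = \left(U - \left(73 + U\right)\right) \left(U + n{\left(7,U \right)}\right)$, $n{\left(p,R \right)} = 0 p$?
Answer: $-30792$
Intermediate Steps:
$n{\left(p,R \right)} = 0$
$M{\left(U \right)} = - 73 U$ ($M{\left(U \right)} = \left(U - \left(73 + U\right)\right) \left(U + 0\right) = - 73 U$)
$-25171 + M{\left(-1 - -78 \right)} = -25171 - 73 \left(-1 - -78\right) = -25171 - 73 \left(-1 + 78\right) = -25171 - 5621 = -30792$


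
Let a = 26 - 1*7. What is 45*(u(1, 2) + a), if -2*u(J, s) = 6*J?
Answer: 720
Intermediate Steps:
u(J, s) = -3*J
a = 19 (a = 26 - 7 = 19)
45*(u(1, 2) + a) = 45*(-3*1 + 19) = 45*(-3 + 19) = 45*16 = 720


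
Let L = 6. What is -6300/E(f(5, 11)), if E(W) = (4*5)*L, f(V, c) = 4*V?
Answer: -105/2 ≈ -52.500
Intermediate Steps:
E(W) = 120 (E(W) = (4*5)*6 = 20*6 = 120)
-6300/E(f(5, 11)) = -6300/120 = -6300*1/120 = -105/2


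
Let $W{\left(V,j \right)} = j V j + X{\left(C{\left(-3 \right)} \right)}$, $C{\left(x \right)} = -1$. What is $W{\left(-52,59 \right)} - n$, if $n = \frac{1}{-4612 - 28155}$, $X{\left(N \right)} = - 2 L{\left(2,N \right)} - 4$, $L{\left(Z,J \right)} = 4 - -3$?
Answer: $- \frac{5931810009}{32767} \approx -1.8103 \cdot 10^{5}$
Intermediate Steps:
$L{\left(Z,J \right)} = 7$ ($L{\left(Z,J \right)} = 4 + 3 = 7$)
$X{\left(N \right)} = -18$ ($X{\left(N \right)} = \left(-2\right) 7 - 4 = -14 - 4 = -18$)
$W{\left(V,j \right)} = -18 + V j^{2}$ ($W{\left(V,j \right)} = j V j - 18 = V j j - 18 = V j^{2} - 18 = -18 + V j^{2}$)
$n = - \frac{1}{32767}$ ($n = \frac{1}{-32767} = - \frac{1}{32767} \approx -3.0519 \cdot 10^{-5}$)
$W{\left(-52,59 \right)} - n = \left(-18 - 52 \cdot 59^{2}\right) - - \frac{1}{32767} = \left(-18 - 181012\right) + \frac{1}{32767} = -181030 + \frac{1}{32767} = - \frac{5931810009}{32767}$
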